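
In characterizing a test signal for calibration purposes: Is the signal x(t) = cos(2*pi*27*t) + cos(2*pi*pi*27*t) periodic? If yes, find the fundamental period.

f1 = 27 Hz, f2 = 27*pi Hz
Ratio f2/f1 = pi, which is irrational.
Since the frequency ratio is irrational, no common period exists.
The signal is not periodic.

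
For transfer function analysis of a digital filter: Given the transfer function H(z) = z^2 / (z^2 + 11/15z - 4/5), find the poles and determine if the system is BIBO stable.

Poles are roots of the denominator: z^2 + 11/15z - 4/5 = 0.
Quadratic formula: z = [-(11/15) +/- sqrt((11/15)^2 - 4*(-4/5))] / 2
Discriminant = 121/225 + 16/5 = 841/225; sqrt = 29/15.
z = (-11/15 +/- 29/15) / 2 => z = 3/5 or z = -4/3.
|p1| = 4/3, |p2| = 3/5.
For BIBO stability, all poles must lie inside the unit circle (|p| < 1).
System is UNSTABLE since at least one |p| >= 1.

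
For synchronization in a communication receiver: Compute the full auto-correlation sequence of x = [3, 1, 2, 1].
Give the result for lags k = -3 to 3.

r_xx[k] = sum_m x[m]*x[m+k], indexed from 0, for k = -3 to 3:
  r_xx[-3] = x[3]*x[0] = 3
  r_xx[-2] = x[2]*x[0] + x[3]*x[1] = 7
  r_xx[-1] = x[1]*x[0] + x[2]*x[1] + x[3]*x[2] = 7
  r_xx[0] = x[0]*x[0] + x[1]*x[1] + x[2]*x[2] + x[3]*x[3] = 15
  r_xx[1] = x[0]*x[1] + x[1]*x[2] + x[2]*x[3] = 7
  r_xx[2] = x[0]*x[2] + x[1]*x[3] = 7
  r_xx[3] = x[0]*x[3] = 3
r_xx = [3, 7, 7, 15, 7, 7, 3]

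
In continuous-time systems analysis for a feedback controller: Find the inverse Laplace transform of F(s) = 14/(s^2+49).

Standard pair: w/(s^2+w^2) <-> sin(wt)*u(t)
Recognize w^2 = 49, so w = 7; numerator 14 = 2*7.
f(t) = 2*sin(7t)*u(t)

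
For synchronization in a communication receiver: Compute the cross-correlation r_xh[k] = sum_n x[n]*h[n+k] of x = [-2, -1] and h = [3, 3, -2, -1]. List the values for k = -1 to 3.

Both sequences indexed from 0 and zero outside their support.
Lags with overlap: k = -1 to 3.
  r_xh[-1] = x[1]*h[0] = -3
  r_xh[0] = x[0]*h[0] + x[1]*h[1] = -9
  r_xh[1] = x[0]*h[1] + x[1]*h[2] = -4
  r_xh[2] = x[0]*h[2] + x[1]*h[3] = 5
  r_xh[3] = x[0]*h[3] = 2
r_xh = [-3, -9, -4, 5, 2] (for k = -1, ..., 3)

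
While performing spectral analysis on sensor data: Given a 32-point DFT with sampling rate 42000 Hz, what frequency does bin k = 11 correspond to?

The frequency of DFT bin k is: f_k = k * f_s / N
f_11 = 11 * 42000 / 32 = 28875/2 Hz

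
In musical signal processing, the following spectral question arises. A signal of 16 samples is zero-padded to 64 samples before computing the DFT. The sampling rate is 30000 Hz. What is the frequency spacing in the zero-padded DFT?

Original DFT: N = 16, resolution = f_s/N = 30000/16 = 1875 Hz
Zero-padded DFT: N = 64, resolution = f_s/N = 30000/64 = 1875/4 Hz
Zero-padding interpolates the spectrum (finer frequency grid)
but does NOT improve the true spectral resolution (ability to resolve close frequencies).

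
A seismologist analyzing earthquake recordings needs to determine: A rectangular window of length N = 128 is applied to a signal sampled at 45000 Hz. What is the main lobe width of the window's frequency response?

For a rectangular window of length N,
the main lobe width in frequency is 2*f_s/N.
= 2*45000/128 = 5625/8 Hz
This determines the minimum frequency separation for resolving two sinusoids.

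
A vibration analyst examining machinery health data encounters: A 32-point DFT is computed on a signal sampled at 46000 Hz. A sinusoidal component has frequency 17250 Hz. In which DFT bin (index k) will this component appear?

DFT frequency resolution = f_s/N = 46000/32 = 2875/2 Hz
Bin index k = f_signal / resolution = 17250 / 2875/2 = 12
The signal frequency 17250 Hz falls in DFT bin k = 12.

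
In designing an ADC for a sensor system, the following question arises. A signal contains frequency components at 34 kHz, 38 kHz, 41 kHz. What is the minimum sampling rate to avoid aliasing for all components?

The highest frequency component is f_max = 41 kHz.
Nyquist rate = 2 * f_max = 2 * 41 kHz = 82 kHz.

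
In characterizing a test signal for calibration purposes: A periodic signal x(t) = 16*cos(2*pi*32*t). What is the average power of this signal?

Average power of A*cos(wt) is A^2/2.
P = 16^2 / 2 = 256/2 = 128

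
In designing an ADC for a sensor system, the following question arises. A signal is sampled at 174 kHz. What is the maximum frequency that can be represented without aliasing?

The maximum frequency that can be represented without aliasing
is the Nyquist frequency: f_max = f_s / 2 = 174 kHz / 2 = 87 kHz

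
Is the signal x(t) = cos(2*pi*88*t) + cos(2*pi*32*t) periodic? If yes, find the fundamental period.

f1 = 88 Hz, f2 = 32 Hz
Period T1 = 1/88, T2 = 1/32
Ratio T1/T2 = 32/88, which is rational.
The signal is periodic with fundamental period T = 1/GCD(88,32) = 1/8 s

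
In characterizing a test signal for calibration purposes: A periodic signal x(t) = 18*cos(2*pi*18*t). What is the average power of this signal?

Average power of A*cos(wt) is A^2/2.
P = 18^2 / 2 = 324/2 = 162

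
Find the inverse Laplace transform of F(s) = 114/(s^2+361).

Standard pair: w/(s^2+w^2) <-> sin(wt)*u(t)
Recognize w^2 = 361, so w = 19; numerator 114 = 6*19.
f(t) = 6*sin(19t)*u(t)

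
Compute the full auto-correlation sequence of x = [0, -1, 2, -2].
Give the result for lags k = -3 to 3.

r_xx[k] = sum_m x[m]*x[m+k], indexed from 0, for k = -3 to 3:
  r_xx[-3] = x[3]*x[0] = 0
  r_xx[-2] = x[2]*x[0] + x[3]*x[1] = 2
  r_xx[-1] = x[1]*x[0] + x[2]*x[1] + x[3]*x[2] = -6
  r_xx[0] = x[0]*x[0] + x[1]*x[1] + x[2]*x[2] + x[3]*x[3] = 9
  r_xx[1] = x[0]*x[1] + x[1]*x[2] + x[2]*x[3] = -6
  r_xx[2] = x[0]*x[2] + x[1]*x[3] = 2
  r_xx[3] = x[0]*x[3] = 0
r_xx = [0, 2, -6, 9, -6, 2, 0]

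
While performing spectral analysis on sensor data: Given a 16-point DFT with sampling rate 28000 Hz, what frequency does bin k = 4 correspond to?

The frequency of DFT bin k is: f_k = k * f_s / N
f_4 = 4 * 28000 / 16 = 7000 Hz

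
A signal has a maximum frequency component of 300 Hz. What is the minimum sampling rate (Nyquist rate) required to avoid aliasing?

By the Nyquist-Shannon sampling theorem,
the minimum sampling rate (Nyquist rate) must be at least 2 * f_max.
Nyquist rate = 2 * 300 Hz = 600 Hz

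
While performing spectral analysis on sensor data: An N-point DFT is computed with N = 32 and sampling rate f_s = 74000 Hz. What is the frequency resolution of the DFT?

DFT frequency resolution = f_s / N
= 74000 / 32 = 4625/2 Hz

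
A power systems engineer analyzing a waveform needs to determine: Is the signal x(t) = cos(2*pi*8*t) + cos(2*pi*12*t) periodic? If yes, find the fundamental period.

f1 = 8 Hz, f2 = 12 Hz
Period T1 = 1/8, T2 = 1/12
Ratio T1/T2 = 12/8, which is rational.
The signal is periodic with fundamental period T = 1/GCD(8,12) = 1/4 s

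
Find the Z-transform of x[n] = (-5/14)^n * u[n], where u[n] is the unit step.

The Z-transform of a^n * u[n] is z/(z-a) for |z| > |a|.
Here a = -5/14, so X(z) = z/(z - (-5/14)) = 14z/(14z + 5)
ROC: |z| > 5/14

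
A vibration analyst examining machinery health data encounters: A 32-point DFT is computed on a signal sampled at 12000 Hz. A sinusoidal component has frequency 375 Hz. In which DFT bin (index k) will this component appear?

DFT frequency resolution = f_s/N = 12000/32 = 375 Hz
Bin index k = f_signal / resolution = 375 / 375 = 1
The signal frequency 375 Hz falls in DFT bin k = 1.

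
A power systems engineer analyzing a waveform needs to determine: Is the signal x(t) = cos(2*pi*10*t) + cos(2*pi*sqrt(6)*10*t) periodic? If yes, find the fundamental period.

f1 = 10 Hz, f2 = 10*sqrt(6) Hz
Ratio f2/f1 = sqrt(6), which is irrational.
Since the frequency ratio is irrational, no common period exists.
The signal is not periodic.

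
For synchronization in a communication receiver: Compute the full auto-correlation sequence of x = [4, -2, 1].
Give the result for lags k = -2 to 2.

r_xx[k] = sum_m x[m]*x[m+k], indexed from 0, for k = -2 to 2:
  r_xx[-2] = x[2]*x[0] = 4
  r_xx[-1] = x[1]*x[0] + x[2]*x[1] = -10
  r_xx[0] = x[0]*x[0] + x[1]*x[1] + x[2]*x[2] = 21
  r_xx[1] = x[0]*x[1] + x[1]*x[2] = -10
  r_xx[2] = x[0]*x[2] = 4
r_xx = [4, -10, 21, -10, 4]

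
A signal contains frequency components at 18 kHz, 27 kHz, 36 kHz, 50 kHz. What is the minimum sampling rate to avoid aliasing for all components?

The highest frequency component is f_max = 50 kHz.
Nyquist rate = 2 * f_max = 2 * 50 kHz = 100 kHz.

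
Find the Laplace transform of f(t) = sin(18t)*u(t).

Standard pair: sin(wt)*u(t) <-> w/(s^2+w^2)
With w = 18: L{sin(18t)*u(t)} = 18/(s^2+324)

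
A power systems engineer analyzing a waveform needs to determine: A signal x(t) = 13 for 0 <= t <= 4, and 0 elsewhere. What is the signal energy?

Energy = integral of |x(t)|^2 dt over the signal duration
= 13^2 * 4 = 169 * 4 = 676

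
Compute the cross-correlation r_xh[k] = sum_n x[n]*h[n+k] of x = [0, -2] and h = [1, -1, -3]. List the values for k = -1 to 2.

Both sequences indexed from 0 and zero outside their support.
Lags with overlap: k = -1 to 2.
  r_xh[-1] = x[1]*h[0] = -2
  r_xh[0] = x[0]*h[0] + x[1]*h[1] = 2
  r_xh[1] = x[0]*h[1] + x[1]*h[2] = 6
  r_xh[2] = x[0]*h[2] = 0
r_xh = [-2, 2, 6, 0] (for k = -1, ..., 2)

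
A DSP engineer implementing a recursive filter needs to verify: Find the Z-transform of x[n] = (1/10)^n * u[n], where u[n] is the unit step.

The Z-transform of a^n * u[n] is z/(z-a) for |z| > |a|.
Here a = 1/10, so X(z) = z/(z - (1/10)) = 10z/(10z - 1)
ROC: |z| > 1/10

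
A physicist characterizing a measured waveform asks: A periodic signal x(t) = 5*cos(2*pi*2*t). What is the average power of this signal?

Average power of A*cos(wt) is A^2/2.
P = 5^2 / 2 = 25/2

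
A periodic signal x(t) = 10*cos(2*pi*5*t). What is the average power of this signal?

Average power of A*cos(wt) is A^2/2.
P = 10^2 / 2 = 100/2 = 50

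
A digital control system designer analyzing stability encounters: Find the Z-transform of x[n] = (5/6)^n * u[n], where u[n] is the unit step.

The Z-transform of a^n * u[n] is z/(z-a) for |z| > |a|.
Here a = 5/6, so X(z) = z/(z - (5/6)) = 6z/(6z - 5)
ROC: |z| > 5/6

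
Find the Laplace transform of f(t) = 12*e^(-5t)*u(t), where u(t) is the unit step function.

Standard Laplace transform pair:
e^(-at)*u(t) <-> 1/(s+a)
With a = 5: L{12*e^(-5t)*u(t)} = 12/(s+5), ROC: Re(s) > -5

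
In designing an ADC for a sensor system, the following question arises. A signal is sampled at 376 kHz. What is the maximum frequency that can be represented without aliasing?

The maximum frequency that can be represented without aliasing
is the Nyquist frequency: f_max = f_s / 2 = 376 kHz / 2 = 188 kHz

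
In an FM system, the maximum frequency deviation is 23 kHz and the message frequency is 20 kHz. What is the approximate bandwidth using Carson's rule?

Carson's rule: BW = 2*(delta_f + f_m)
= 2*(23 + 20) kHz = 86 kHz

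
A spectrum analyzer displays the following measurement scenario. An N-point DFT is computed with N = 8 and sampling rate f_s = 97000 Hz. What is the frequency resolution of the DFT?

DFT frequency resolution = f_s / N
= 97000 / 8 = 12125 Hz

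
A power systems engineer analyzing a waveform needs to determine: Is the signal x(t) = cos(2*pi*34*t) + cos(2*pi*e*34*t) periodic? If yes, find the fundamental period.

f1 = 34 Hz, f2 = 34*e Hz
Ratio f2/f1 = e, which is irrational.
Since the frequency ratio is irrational, no common period exists.
The signal is not periodic.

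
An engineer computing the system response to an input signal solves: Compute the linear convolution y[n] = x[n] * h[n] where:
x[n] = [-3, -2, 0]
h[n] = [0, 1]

y[n] = sum_k x[k]*h[n-k]. Output length = len(x) + len(h) - 1 = 3 + 2 - 1 = 4.
y[0] = -3*0 = 0
y[1] = -2*0 + -3*1 = -3
y[2] = 0*0 + -2*1 = -2
y[3] = 0*1 = 0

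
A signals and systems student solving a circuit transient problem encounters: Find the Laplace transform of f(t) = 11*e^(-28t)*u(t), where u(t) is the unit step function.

Standard Laplace transform pair:
e^(-at)*u(t) <-> 1/(s+a)
With a = 28: L{11*e^(-28t)*u(t)} = 11/(s+28), ROC: Re(s) > -28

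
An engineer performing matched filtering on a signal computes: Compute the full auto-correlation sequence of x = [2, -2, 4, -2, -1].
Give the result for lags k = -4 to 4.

r_xx[k] = sum_m x[m]*x[m+k], indexed from 0, for k = -4 to 4:
  r_xx[-4] = x[4]*x[0] = -2
  r_xx[-3] = x[3]*x[0] + x[4]*x[1] = -2
  r_xx[-2] = x[2]*x[0] + x[3]*x[1] + x[4]*x[2] = 8
  r_xx[-1] = x[1]*x[0] + x[2]*x[1] + x[3]*x[2] + x[4]*x[3] = -18
  r_xx[0] = x[0]*x[0] + x[1]*x[1] + x[2]*x[2] + x[3]*x[3] + x[4]*x[4] = 29
  r_xx[1] = x[0]*x[1] + x[1]*x[2] + x[2]*x[3] + x[3]*x[4] = -18
  r_xx[2] = x[0]*x[2] + x[1]*x[3] + x[2]*x[4] = 8
  r_xx[3] = x[0]*x[3] + x[1]*x[4] = -2
  r_xx[4] = x[0]*x[4] = -2
r_xx = [-2, -2, 8, -18, 29, -18, 8, -2, -2]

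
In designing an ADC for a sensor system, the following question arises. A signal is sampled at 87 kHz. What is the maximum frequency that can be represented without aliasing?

The maximum frequency that can be represented without aliasing
is the Nyquist frequency: f_max = f_s / 2 = 87 kHz / 2 = 87/2 kHz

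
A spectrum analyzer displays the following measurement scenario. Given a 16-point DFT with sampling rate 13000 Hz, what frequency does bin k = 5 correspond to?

The frequency of DFT bin k is: f_k = k * f_s / N
f_5 = 5 * 13000 / 16 = 8125/2 Hz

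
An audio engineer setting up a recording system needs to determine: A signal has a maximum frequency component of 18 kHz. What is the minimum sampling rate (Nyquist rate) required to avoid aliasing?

By the Nyquist-Shannon sampling theorem,
the minimum sampling rate (Nyquist rate) must be at least 2 * f_max.
Nyquist rate = 2 * 18 kHz = 36 kHz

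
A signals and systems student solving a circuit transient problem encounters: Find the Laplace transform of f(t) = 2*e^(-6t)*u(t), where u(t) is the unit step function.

Standard Laplace transform pair:
e^(-at)*u(t) <-> 1/(s+a)
With a = 6: L{2*e^(-6t)*u(t)} = 2/(s+6), ROC: Re(s) > -6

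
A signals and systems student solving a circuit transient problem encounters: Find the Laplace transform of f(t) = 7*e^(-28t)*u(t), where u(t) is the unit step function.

Standard Laplace transform pair:
e^(-at)*u(t) <-> 1/(s+a)
With a = 28: L{7*e^(-28t)*u(t)} = 7/(s+28), ROC: Re(s) > -28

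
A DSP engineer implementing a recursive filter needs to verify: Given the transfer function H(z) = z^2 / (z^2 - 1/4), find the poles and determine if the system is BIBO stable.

Poles are roots of the denominator: z^2 - 1/4 = 0.
Quadratic formula: z = [-(0) +/- sqrt((0)^2 - 4*(-1/4))] / 2
Discriminant = 0 + 1 = 1; sqrt = 1.
z = (0 +/- 1) / 2 => z = 1/2 or z = -1/2.
|p1| = 1/2, |p2| = 1/2.
For BIBO stability, all poles must lie inside the unit circle (|p| < 1).
System is STABLE since both |p| < 1.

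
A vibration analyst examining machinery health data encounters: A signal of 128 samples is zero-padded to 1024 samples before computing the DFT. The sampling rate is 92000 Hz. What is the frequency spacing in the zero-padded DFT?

Original DFT: N = 128, resolution = f_s/N = 92000/128 = 2875/4 Hz
Zero-padded DFT: N = 1024, resolution = f_s/N = 92000/1024 = 2875/32 Hz
Zero-padding interpolates the spectrum (finer frequency grid)
but does NOT improve the true spectral resolution (ability to resolve close frequencies).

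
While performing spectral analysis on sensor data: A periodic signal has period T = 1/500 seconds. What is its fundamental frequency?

The fundamental frequency is the reciprocal of the period.
f = 1/T = 1/(1/500) = 500 Hz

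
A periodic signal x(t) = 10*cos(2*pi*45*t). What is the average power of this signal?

Average power of A*cos(wt) is A^2/2.
P = 10^2 / 2 = 100/2 = 50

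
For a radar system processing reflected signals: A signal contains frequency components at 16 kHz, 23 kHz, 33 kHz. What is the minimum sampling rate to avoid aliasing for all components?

The highest frequency component is f_max = 33 kHz.
Nyquist rate = 2 * f_max = 2 * 33 kHz = 66 kHz.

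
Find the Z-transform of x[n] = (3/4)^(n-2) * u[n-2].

Time-shifting property: if X(z) = Z{x[n]}, then Z{x[n-d]} = z^(-d) * X(z)
X(z) = z/(z - 3/4) for x[n] = (3/4)^n * u[n]
Z{x[n-2]} = z^(-2) * z/(z - 3/4) = z^(-1)/(z - 3/4)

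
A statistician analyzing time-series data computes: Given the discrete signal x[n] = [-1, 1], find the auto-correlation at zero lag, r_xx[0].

The auto-correlation at zero lag r_xx[0] equals the signal energy.
r_xx[0] = sum of x[n]^2 = (-1)^2 + 1^2
= 1 + 1 = 2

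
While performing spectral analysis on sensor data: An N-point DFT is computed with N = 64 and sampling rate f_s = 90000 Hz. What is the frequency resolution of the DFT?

DFT frequency resolution = f_s / N
= 90000 / 64 = 5625/4 Hz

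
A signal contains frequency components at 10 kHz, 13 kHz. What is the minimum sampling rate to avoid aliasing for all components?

The highest frequency component is f_max = 13 kHz.
Nyquist rate = 2 * f_max = 2 * 13 kHz = 26 kHz.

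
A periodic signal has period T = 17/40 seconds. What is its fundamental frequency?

The fundamental frequency is the reciprocal of the period.
f = 1/T = 1/(17/40) = 40/17 Hz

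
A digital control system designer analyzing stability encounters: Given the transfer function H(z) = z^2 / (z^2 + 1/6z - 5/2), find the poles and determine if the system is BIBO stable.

Poles are roots of the denominator: z^2 + 1/6z - 5/2 = 0.
Quadratic formula: z = [-(1/6) +/- sqrt((1/6)^2 - 4*(-5/2))] / 2
Discriminant = 1/36 + 10 = 361/36; sqrt = 19/6.
z = (-1/6 +/- 19/6) / 2 => z = 3/2 or z = -5/3.
|p1| = 3/2, |p2| = 5/3.
For BIBO stability, all poles must lie inside the unit circle (|p| < 1).
System is UNSTABLE since at least one |p| >= 1.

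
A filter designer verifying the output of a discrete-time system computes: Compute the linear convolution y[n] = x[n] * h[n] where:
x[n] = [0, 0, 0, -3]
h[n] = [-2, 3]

y[n] = sum_k x[k]*h[n-k]. Output length = len(x) + len(h) - 1 = 4 + 2 - 1 = 5.
y[0] = 0*-2 = 0
y[1] = 0*-2 + 0*3 = 0
y[2] = 0*-2 + 0*3 = 0
y[3] = -3*-2 + 0*3 = 6
y[4] = -3*3 = -9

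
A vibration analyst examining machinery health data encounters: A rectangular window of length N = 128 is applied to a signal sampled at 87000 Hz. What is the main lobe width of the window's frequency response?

For a rectangular window of length N,
the main lobe width in frequency is 2*f_s/N.
= 2*87000/128 = 10875/8 Hz
This determines the minimum frequency separation for resolving two sinusoids.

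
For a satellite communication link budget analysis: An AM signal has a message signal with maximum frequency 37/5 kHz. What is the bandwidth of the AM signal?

In AM (double-sideband), the bandwidth is twice the message frequency.
BW = 2 * f_m = 2 * 37/5 kHz = 74/5 kHz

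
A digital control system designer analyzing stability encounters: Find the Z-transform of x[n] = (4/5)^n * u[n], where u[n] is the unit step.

The Z-transform of a^n * u[n] is z/(z-a) for |z| > |a|.
Here a = 4/5, so X(z) = z/(z - (4/5)) = 5z/(5z - 4)
ROC: |z| > 4/5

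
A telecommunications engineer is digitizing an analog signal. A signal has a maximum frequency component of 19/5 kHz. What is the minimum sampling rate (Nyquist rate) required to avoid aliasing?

By the Nyquist-Shannon sampling theorem,
the minimum sampling rate (Nyquist rate) must be at least 2 * f_max.
Nyquist rate = 2 * 19/5 kHz = 38/5 kHz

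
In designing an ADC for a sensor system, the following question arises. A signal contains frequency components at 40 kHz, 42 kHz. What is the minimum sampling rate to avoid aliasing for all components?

The highest frequency component is f_max = 42 kHz.
Nyquist rate = 2 * f_max = 2 * 42 kHz = 84 kHz.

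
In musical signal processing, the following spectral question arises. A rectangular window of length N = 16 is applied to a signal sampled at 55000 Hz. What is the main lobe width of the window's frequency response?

For a rectangular window of length N,
the main lobe width in frequency is 2*f_s/N.
= 2*55000/16 = 6875 Hz
This determines the minimum frequency separation for resolving two sinusoids.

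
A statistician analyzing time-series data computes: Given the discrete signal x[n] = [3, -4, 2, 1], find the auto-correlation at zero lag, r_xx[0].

The auto-correlation at zero lag r_xx[0] equals the signal energy.
r_xx[0] = sum of x[n]^2 = 3^2 + (-4)^2 + 2^2 + 1^2
= 9 + 16 + 4 + 1 = 30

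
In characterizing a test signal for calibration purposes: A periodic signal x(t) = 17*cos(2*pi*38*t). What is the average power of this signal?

Average power of A*cos(wt) is A^2/2.
P = 17^2 / 2 = 289/2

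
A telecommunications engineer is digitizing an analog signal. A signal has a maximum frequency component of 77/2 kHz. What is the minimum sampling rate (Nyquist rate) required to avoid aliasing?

By the Nyquist-Shannon sampling theorem,
the minimum sampling rate (Nyquist rate) must be at least 2 * f_max.
Nyquist rate = 2 * 77/2 kHz = 77 kHz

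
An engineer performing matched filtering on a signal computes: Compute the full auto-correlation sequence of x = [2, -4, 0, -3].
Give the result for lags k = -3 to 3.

r_xx[k] = sum_m x[m]*x[m+k], indexed from 0, for k = -3 to 3:
  r_xx[-3] = x[3]*x[0] = -6
  r_xx[-2] = x[2]*x[0] + x[3]*x[1] = 12
  r_xx[-1] = x[1]*x[0] + x[2]*x[1] + x[3]*x[2] = -8
  r_xx[0] = x[0]*x[0] + x[1]*x[1] + x[2]*x[2] + x[3]*x[3] = 29
  r_xx[1] = x[0]*x[1] + x[1]*x[2] + x[2]*x[3] = -8
  r_xx[2] = x[0]*x[2] + x[1]*x[3] = 12
  r_xx[3] = x[0]*x[3] = -6
r_xx = [-6, 12, -8, 29, -8, 12, -6]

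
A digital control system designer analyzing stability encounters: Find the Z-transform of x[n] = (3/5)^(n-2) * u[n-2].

Time-shifting property: if X(z) = Z{x[n]}, then Z{x[n-d]} = z^(-d) * X(z)
X(z) = z/(z - 3/5) for x[n] = (3/5)^n * u[n]
Z{x[n-2]} = z^(-2) * z/(z - 3/5) = z^(-1)/(z - 3/5)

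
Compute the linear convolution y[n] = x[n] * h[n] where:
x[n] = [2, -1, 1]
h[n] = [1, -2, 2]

y[n] = sum_k x[k]*h[n-k]. Output length = len(x) + len(h) - 1 = 3 + 3 - 1 = 5.
y[0] = 2*1 = 2
y[1] = -1*1 + 2*-2 = -5
y[2] = 1*1 + -1*-2 + 2*2 = 7
y[3] = 1*-2 + -1*2 = -4
y[4] = 1*2 = 2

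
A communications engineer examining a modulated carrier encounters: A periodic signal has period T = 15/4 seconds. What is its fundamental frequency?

The fundamental frequency is the reciprocal of the period.
f = 1/T = 1/(15/4) = 4/15 Hz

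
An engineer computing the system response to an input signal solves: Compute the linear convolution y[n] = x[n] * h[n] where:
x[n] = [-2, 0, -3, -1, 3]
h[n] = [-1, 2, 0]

y[n] = sum_k x[k]*h[n-k]. Output length = len(x) + len(h) - 1 = 5 + 3 - 1 = 7.
y[0] = -2*-1 = 2
y[1] = 0*-1 + -2*2 = -4
y[2] = -3*-1 + 0*2 + -2*0 = 3
y[3] = -1*-1 + -3*2 + 0*0 = -5
y[4] = 3*-1 + -1*2 + -3*0 = -5
y[5] = 3*2 + -1*0 = 6
y[6] = 3*0 = 0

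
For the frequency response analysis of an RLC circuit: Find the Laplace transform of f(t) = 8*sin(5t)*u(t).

Standard pair: sin(wt)*u(t) <-> w/(s^2+w^2)
With w = 5: L{8*sin(5t)*u(t)} = 40/(s^2+25)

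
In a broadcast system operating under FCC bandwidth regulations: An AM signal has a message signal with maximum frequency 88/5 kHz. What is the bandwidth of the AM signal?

In AM (double-sideband), the bandwidth is twice the message frequency.
BW = 2 * f_m = 2 * 88/5 kHz = 176/5 kHz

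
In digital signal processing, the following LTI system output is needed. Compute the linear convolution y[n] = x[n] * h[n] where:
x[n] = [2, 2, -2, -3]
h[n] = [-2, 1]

y[n] = sum_k x[k]*h[n-k]. Output length = len(x) + len(h) - 1 = 4 + 2 - 1 = 5.
y[0] = 2*-2 = -4
y[1] = 2*-2 + 2*1 = -2
y[2] = -2*-2 + 2*1 = 6
y[3] = -3*-2 + -2*1 = 4
y[4] = -3*1 = -3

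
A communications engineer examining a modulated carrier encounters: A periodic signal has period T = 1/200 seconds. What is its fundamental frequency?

The fundamental frequency is the reciprocal of the period.
f = 1/T = 1/(1/200) = 200 Hz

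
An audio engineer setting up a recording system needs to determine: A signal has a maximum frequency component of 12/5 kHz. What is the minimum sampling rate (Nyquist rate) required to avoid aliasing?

By the Nyquist-Shannon sampling theorem,
the minimum sampling rate (Nyquist rate) must be at least 2 * f_max.
Nyquist rate = 2 * 12/5 kHz = 24/5 kHz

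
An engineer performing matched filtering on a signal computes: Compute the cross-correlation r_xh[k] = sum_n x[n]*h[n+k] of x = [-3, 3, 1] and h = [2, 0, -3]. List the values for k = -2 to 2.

Both sequences indexed from 0 and zero outside their support.
Lags with overlap: k = -2 to 2.
  r_xh[-2] = x[2]*h[0] = 2
  r_xh[-1] = x[1]*h[0] + x[2]*h[1] = 6
  r_xh[0] = x[0]*h[0] + x[1]*h[1] + x[2]*h[2] = -9
  r_xh[1] = x[0]*h[1] + x[1]*h[2] = -9
  r_xh[2] = x[0]*h[2] = 9
r_xh = [2, 6, -9, -9, 9] (for k = -2, ..., 2)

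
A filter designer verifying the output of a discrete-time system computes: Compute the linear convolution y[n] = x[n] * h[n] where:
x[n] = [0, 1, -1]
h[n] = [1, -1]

y[n] = sum_k x[k]*h[n-k]. Output length = len(x) + len(h) - 1 = 3 + 2 - 1 = 4.
y[0] = 0*1 = 0
y[1] = 1*1 + 0*-1 = 1
y[2] = -1*1 + 1*-1 = -2
y[3] = -1*-1 = 1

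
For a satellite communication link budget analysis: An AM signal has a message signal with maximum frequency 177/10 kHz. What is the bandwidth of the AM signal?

In AM (double-sideband), the bandwidth is twice the message frequency.
BW = 2 * f_m = 2 * 177/10 kHz = 177/5 kHz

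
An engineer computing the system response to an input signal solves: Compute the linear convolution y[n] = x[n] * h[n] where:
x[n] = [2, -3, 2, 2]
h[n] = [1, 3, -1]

y[n] = sum_k x[k]*h[n-k]. Output length = len(x) + len(h) - 1 = 4 + 3 - 1 = 6.
y[0] = 2*1 = 2
y[1] = -3*1 + 2*3 = 3
y[2] = 2*1 + -3*3 + 2*-1 = -9
y[3] = 2*1 + 2*3 + -3*-1 = 11
y[4] = 2*3 + 2*-1 = 4
y[5] = 2*-1 = -2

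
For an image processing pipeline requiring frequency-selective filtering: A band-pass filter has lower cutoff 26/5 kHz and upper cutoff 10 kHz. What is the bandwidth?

Bandwidth = f_high - f_low
= 10 kHz - 26/5 kHz = 24/5 kHz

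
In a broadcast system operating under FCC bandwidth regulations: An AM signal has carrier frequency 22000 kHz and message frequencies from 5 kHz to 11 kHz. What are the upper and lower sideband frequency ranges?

Upper sideband (USB) = fc + [fm_low, fm_high] = 22000 + [5, 11] = [22005, 22011] kHz
Lower sideband (LSB) = fc - [fm_high, fm_low] = 22000 - [11, 5] = [21989, 21995] kHz
Total occupied spectrum: 21989 kHz to 22011 kHz (plus carrier at 22000 kHz)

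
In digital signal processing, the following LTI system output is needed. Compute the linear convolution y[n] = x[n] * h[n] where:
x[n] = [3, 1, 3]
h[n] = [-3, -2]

y[n] = sum_k x[k]*h[n-k]. Output length = len(x) + len(h) - 1 = 3 + 2 - 1 = 4.
y[0] = 3*-3 = -9
y[1] = 1*-3 + 3*-2 = -9
y[2] = 3*-3 + 1*-2 = -11
y[3] = 3*-2 = -6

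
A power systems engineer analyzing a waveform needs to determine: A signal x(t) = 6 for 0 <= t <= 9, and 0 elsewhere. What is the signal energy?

Energy = integral of |x(t)|^2 dt over the signal duration
= 6^2 * 9 = 36 * 9 = 324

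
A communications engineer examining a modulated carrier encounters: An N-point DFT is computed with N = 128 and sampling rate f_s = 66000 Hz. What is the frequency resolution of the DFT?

DFT frequency resolution = f_s / N
= 66000 / 128 = 4125/8 Hz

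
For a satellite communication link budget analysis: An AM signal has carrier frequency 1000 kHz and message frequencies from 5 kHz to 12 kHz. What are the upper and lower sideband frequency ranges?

Upper sideband (USB) = fc + [fm_low, fm_high] = 1000 + [5, 12] = [1005, 1012] kHz
Lower sideband (LSB) = fc - [fm_high, fm_low] = 1000 - [12, 5] = [988, 995] kHz
Total occupied spectrum: 988 kHz to 1012 kHz (plus carrier at 1000 kHz)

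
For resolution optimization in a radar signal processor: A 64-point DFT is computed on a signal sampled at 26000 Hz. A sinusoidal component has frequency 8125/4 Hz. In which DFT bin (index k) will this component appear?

DFT frequency resolution = f_s/N = 26000/64 = 1625/4 Hz
Bin index k = f_signal / resolution = 8125/4 / 1625/4 = 5
The signal frequency 8125/4 Hz falls in DFT bin k = 5.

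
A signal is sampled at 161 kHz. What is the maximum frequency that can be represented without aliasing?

The maximum frequency that can be represented without aliasing
is the Nyquist frequency: f_max = f_s / 2 = 161 kHz / 2 = 161/2 kHz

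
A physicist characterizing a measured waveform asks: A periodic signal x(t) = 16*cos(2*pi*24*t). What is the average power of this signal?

Average power of A*cos(wt) is A^2/2.
P = 16^2 / 2 = 256/2 = 128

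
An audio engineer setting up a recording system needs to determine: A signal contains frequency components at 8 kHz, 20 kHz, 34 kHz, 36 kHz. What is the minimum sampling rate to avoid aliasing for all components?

The highest frequency component is f_max = 36 kHz.
Nyquist rate = 2 * f_max = 2 * 36 kHz = 72 kHz.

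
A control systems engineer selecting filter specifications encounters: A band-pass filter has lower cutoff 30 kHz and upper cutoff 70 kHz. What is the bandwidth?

Bandwidth = f_high - f_low
= 70 kHz - 30 kHz = 40 kHz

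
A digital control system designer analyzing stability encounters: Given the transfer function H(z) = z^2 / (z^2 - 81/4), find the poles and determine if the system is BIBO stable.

Poles are roots of the denominator: z^2 - 81/4 = 0.
Quadratic formula: z = [-(0) +/- sqrt((0)^2 - 4*(-81/4))] / 2
Discriminant = 0 + 81 = 81; sqrt = 9.
z = (0 +/- 9) / 2 => z = 9/2 or z = -9/2.
|p1| = 9/2, |p2| = 9/2.
For BIBO stability, all poles must lie inside the unit circle (|p| < 1).
System is UNSTABLE since at least one |p| >= 1.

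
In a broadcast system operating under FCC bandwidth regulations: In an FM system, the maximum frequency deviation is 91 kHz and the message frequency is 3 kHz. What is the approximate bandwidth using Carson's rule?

Carson's rule: BW = 2*(delta_f + f_m)
= 2*(91 + 3) kHz = 188 kHz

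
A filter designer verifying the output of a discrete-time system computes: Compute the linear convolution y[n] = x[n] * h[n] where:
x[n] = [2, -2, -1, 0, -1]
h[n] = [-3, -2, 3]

y[n] = sum_k x[k]*h[n-k]. Output length = len(x) + len(h) - 1 = 5 + 3 - 1 = 7.
y[0] = 2*-3 = -6
y[1] = -2*-3 + 2*-2 = 2
y[2] = -1*-3 + -2*-2 + 2*3 = 13
y[3] = 0*-3 + -1*-2 + -2*3 = -4
y[4] = -1*-3 + 0*-2 + -1*3 = 0
y[5] = -1*-2 + 0*3 = 2
y[6] = -1*3 = -3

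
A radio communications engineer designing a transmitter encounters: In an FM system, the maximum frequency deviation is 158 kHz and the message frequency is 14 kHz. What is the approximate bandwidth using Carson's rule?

Carson's rule: BW = 2*(delta_f + f_m)
= 2*(158 + 14) kHz = 344 kHz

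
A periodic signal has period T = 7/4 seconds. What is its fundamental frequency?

The fundamental frequency is the reciprocal of the period.
f = 1/T = 1/(7/4) = 4/7 Hz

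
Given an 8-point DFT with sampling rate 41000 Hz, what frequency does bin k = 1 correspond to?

The frequency of DFT bin k is: f_k = k * f_s / N
f_1 = 1 * 41000 / 8 = 5125 Hz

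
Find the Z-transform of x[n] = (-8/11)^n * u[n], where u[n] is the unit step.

The Z-transform of a^n * u[n] is z/(z-a) for |z| > |a|.
Here a = -8/11, so X(z) = z/(z - (-8/11)) = 11z/(11z + 8)
ROC: |z| > 8/11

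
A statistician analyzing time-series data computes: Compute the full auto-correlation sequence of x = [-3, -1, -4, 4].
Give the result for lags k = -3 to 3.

r_xx[k] = sum_m x[m]*x[m+k], indexed from 0, for k = -3 to 3:
  r_xx[-3] = x[3]*x[0] = -12
  r_xx[-2] = x[2]*x[0] + x[3]*x[1] = 8
  r_xx[-1] = x[1]*x[0] + x[2]*x[1] + x[3]*x[2] = -9
  r_xx[0] = x[0]*x[0] + x[1]*x[1] + x[2]*x[2] + x[3]*x[3] = 42
  r_xx[1] = x[0]*x[1] + x[1]*x[2] + x[2]*x[3] = -9
  r_xx[2] = x[0]*x[2] + x[1]*x[3] = 8
  r_xx[3] = x[0]*x[3] = -12
r_xx = [-12, 8, -9, 42, -9, 8, -12]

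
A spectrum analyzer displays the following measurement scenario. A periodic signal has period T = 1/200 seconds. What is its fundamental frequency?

The fundamental frequency is the reciprocal of the period.
f = 1/T = 1/(1/200) = 200 Hz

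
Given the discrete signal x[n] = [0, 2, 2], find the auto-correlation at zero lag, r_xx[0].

The auto-correlation at zero lag r_xx[0] equals the signal energy.
r_xx[0] = sum of x[n]^2 = 0^2 + 2^2 + 2^2
= 0 + 4 + 4 = 8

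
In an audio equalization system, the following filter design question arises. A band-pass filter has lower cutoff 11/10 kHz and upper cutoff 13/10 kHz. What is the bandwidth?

Bandwidth = f_high - f_low
= 13/10 kHz - 11/10 kHz = 1/5 kHz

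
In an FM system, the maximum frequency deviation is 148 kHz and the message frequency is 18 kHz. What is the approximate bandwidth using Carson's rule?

Carson's rule: BW = 2*(delta_f + f_m)
= 2*(148 + 18) kHz = 332 kHz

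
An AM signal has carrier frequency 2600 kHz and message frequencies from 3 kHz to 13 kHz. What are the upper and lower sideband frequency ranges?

Upper sideband (USB) = fc + [fm_low, fm_high] = 2600 + [3, 13] = [2603, 2613] kHz
Lower sideband (LSB) = fc - [fm_high, fm_low] = 2600 - [13, 3] = [2587, 2597] kHz
Total occupied spectrum: 2587 kHz to 2613 kHz (plus carrier at 2600 kHz)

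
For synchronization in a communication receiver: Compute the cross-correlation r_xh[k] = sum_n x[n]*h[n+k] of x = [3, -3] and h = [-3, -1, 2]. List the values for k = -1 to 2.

Both sequences indexed from 0 and zero outside their support.
Lags with overlap: k = -1 to 2.
  r_xh[-1] = x[1]*h[0] = 9
  r_xh[0] = x[0]*h[0] + x[1]*h[1] = -6
  r_xh[1] = x[0]*h[1] + x[1]*h[2] = -9
  r_xh[2] = x[0]*h[2] = 6
r_xh = [9, -6, -9, 6] (for k = -1, ..., 2)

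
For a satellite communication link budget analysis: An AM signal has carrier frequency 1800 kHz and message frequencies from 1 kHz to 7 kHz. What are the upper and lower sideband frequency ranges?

Upper sideband (USB) = fc + [fm_low, fm_high] = 1800 + [1, 7] = [1801, 1807] kHz
Lower sideband (LSB) = fc - [fm_high, fm_low] = 1800 - [7, 1] = [1793, 1799] kHz
Total occupied spectrum: 1793 kHz to 1807 kHz (plus carrier at 1800 kHz)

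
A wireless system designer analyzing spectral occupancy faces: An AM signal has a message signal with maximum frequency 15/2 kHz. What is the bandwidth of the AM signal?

In AM (double-sideband), the bandwidth is twice the message frequency.
BW = 2 * f_m = 2 * 15/2 kHz = 15 kHz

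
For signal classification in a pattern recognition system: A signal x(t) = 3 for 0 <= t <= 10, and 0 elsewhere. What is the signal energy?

Energy = integral of |x(t)|^2 dt over the signal duration
= 3^2 * 10 = 9 * 10 = 90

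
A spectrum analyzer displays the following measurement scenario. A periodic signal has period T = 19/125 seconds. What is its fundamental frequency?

The fundamental frequency is the reciprocal of the period.
f = 1/T = 1/(19/125) = 125/19 Hz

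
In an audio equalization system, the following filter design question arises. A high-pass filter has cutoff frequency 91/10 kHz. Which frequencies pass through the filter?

A high-pass filter passes all frequencies above the cutoff frequency 91/10 kHz and attenuates lower frequencies.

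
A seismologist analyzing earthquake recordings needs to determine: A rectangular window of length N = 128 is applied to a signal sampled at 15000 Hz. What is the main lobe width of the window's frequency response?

For a rectangular window of length N,
the main lobe width in frequency is 2*f_s/N.
= 2*15000/128 = 1875/8 Hz
This determines the minimum frequency separation for resolving two sinusoids.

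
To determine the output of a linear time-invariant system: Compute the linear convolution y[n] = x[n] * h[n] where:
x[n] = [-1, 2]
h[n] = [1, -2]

y[n] = sum_k x[k]*h[n-k]. Output length = len(x) + len(h) - 1 = 2 + 2 - 1 = 3.
y[0] = -1*1 = -1
y[1] = 2*1 + -1*-2 = 4
y[2] = 2*-2 = -4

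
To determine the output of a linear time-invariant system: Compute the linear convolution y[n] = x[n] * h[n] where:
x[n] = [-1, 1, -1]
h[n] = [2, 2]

y[n] = sum_k x[k]*h[n-k]. Output length = len(x) + len(h) - 1 = 3 + 2 - 1 = 4.
y[0] = -1*2 = -2
y[1] = 1*2 + -1*2 = 0
y[2] = -1*2 + 1*2 = 0
y[3] = -1*2 = -2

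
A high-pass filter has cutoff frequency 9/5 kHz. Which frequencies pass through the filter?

A high-pass filter passes all frequencies above the cutoff frequency 9/5 kHz and attenuates lower frequencies.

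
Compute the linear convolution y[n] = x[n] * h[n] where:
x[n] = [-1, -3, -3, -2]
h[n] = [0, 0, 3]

y[n] = sum_k x[k]*h[n-k]. Output length = len(x) + len(h) - 1 = 4 + 3 - 1 = 6.
y[0] = -1*0 = 0
y[1] = -3*0 + -1*0 = 0
y[2] = -3*0 + -3*0 + -1*3 = -3
y[3] = -2*0 + -3*0 + -3*3 = -9
y[4] = -2*0 + -3*3 = -9
y[5] = -2*3 = -6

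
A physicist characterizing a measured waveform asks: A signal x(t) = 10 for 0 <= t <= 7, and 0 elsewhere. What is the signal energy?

Energy = integral of |x(t)|^2 dt over the signal duration
= 10^2 * 7 = 100 * 7 = 700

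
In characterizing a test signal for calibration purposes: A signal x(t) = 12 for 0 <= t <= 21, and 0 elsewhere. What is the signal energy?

Energy = integral of |x(t)|^2 dt over the signal duration
= 12^2 * 21 = 144 * 21 = 3024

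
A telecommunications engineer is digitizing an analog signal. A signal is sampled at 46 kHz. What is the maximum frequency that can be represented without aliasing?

The maximum frequency that can be represented without aliasing
is the Nyquist frequency: f_max = f_s / 2 = 46 kHz / 2 = 23 kHz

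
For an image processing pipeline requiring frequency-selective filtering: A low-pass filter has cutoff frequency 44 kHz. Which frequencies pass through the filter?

A low-pass filter passes all frequencies below the cutoff frequency 44 kHz and attenuates higher frequencies.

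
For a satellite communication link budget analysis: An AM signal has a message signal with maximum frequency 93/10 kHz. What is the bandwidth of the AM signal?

In AM (double-sideband), the bandwidth is twice the message frequency.
BW = 2 * f_m = 2 * 93/10 kHz = 93/5 kHz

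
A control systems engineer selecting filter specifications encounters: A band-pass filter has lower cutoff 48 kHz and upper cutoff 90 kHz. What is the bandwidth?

Bandwidth = f_high - f_low
= 90 kHz - 48 kHz = 42 kHz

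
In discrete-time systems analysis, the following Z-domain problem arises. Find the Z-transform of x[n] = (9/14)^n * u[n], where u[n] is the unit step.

The Z-transform of a^n * u[n] is z/(z-a) for |z| > |a|.
Here a = 9/14, so X(z) = z/(z - (9/14)) = 14z/(14z - 9)
ROC: |z| > 9/14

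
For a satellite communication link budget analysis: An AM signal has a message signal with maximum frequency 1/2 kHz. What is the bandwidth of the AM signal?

In AM (double-sideband), the bandwidth is twice the message frequency.
BW = 2 * f_m = 2 * 1/2 kHz = 1 kHz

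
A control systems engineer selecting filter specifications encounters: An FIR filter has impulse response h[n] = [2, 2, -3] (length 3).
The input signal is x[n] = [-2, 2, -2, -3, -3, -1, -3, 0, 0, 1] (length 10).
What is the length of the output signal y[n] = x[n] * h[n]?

For linear convolution, the output length is:
len(y) = len(x) + len(h) - 1 = 10 + 3 - 1 = 12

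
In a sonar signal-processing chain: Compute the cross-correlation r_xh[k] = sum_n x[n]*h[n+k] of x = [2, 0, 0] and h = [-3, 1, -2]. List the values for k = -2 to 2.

Both sequences indexed from 0 and zero outside their support.
Lags with overlap: k = -2 to 2.
  r_xh[-2] = x[2]*h[0] = 0
  r_xh[-1] = x[1]*h[0] + x[2]*h[1] = 0
  r_xh[0] = x[0]*h[0] + x[1]*h[1] + x[2]*h[2] = -6
  r_xh[1] = x[0]*h[1] + x[1]*h[2] = 2
  r_xh[2] = x[0]*h[2] = -4
r_xh = [0, 0, -6, 2, -4] (for k = -2, ..., 2)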